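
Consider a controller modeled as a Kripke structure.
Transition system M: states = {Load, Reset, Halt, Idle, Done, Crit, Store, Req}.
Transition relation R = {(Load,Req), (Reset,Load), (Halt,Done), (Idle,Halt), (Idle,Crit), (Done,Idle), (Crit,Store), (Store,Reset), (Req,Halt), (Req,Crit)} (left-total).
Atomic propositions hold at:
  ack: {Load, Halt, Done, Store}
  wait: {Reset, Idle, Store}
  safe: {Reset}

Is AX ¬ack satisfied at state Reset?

Sat(¬ack) = {Reset, Idle, Crit, Req}
Sat(AX ¬ack) = {s : every successor in {Reset, Idle, Crit, Req}} = {Load, Done, Store}
Reset ∉ Sat(AX ¬ack) = {Load, Done, Store}, so the formula does not hold at Reset.

No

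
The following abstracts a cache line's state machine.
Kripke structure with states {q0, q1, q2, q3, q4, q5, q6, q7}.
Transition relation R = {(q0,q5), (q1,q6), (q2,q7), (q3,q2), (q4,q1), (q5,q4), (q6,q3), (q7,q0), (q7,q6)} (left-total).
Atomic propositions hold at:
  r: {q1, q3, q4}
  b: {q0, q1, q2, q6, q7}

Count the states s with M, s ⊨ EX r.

3

Sat(EX r) = {s : some successor in {q1, q3, q4}} = {q4, q5, q6}
|Sat(EX r)| = |{q4, q5, q6}| = 3.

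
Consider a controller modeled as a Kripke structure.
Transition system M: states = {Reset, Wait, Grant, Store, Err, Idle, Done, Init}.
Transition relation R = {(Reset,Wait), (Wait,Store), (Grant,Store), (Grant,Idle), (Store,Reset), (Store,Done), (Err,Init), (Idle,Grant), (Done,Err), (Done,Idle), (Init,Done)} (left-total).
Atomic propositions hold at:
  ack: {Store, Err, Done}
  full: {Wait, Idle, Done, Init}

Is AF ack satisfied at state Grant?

No

AF ack: least fixpoint, start Z0 = {Store, Err, Done}, add states with every successor in Z. Z1 = {Wait, Store, Err, Done, Init}; Z2 = {Reset, Wait, Store, Err, Done, Init}; fixed.
Sat(AF ack) = {Reset, Wait, Store, Err, Done, Init}
Grant ∉ Sat(AF ack) = {Reset, Wait, Store, Err, Done, Init}, so the formula does not hold at Grant.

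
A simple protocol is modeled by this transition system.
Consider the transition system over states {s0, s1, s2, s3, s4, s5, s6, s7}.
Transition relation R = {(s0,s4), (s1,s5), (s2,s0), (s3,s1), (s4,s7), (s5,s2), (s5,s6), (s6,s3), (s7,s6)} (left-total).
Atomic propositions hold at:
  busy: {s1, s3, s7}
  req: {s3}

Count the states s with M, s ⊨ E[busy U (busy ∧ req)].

Sat(busy ∧ req) = {s3}
E[busy U (busy ∧ req)]: least fixpoint, start Z0 = Sat((busy ∧ req)) = {s3}, add states in Sat(busy) with some successor in Z. Already a fixed point.
Sat(E[busy U (busy ∧ req)]) = {s3}
|Sat(E[busy U (busy ∧ req)])| = |{s3}| = 1.

1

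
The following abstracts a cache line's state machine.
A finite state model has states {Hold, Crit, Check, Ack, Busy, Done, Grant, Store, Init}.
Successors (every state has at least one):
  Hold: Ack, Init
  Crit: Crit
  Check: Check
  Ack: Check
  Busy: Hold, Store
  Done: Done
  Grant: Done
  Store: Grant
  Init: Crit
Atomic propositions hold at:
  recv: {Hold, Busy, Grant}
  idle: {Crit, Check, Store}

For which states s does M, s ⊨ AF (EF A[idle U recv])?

A[idle U recv]: least fixpoint, start Z0 = Sat(recv) = {Hold, Busy, Grant}, add states in Sat(idle) with every successor in Z. Z1 = {Hold, Busy, Grant, Store}; fixed.
Sat(A[idle U recv]) = {Hold, Busy, Grant, Store}
EF A[idle U recv]: least fixpoint, start Z0 = {Hold, Busy, Grant, Store}, add states with some successor in Z. Already a fixed point.
Sat(EF A[idle U recv]) = {Hold, Busy, Grant, Store}
AF (EF A[idle U recv]): least fixpoint, start Z0 = {Hold, Busy, Grant, Store}, add states with every successor in Z. Already a fixed point.
Sat(AF (EF A[idle U recv])) = {Hold, Busy, Grant, Store}

{Hold, Busy, Grant, Store}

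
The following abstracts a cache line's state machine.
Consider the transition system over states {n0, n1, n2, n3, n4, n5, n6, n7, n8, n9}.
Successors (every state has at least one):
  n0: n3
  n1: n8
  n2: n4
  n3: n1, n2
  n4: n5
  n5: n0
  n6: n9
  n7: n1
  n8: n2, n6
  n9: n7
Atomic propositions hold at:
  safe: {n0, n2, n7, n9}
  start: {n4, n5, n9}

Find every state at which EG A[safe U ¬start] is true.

{n0, n1, n3, n6, n7, n8, n9}

Sat(¬start) = {n0, n1, n2, n3, n6, n7, n8}
A[safe U ¬start]: least fixpoint, start Z0 = Sat(¬start) = {n0, n1, n2, n3, n6, n7, n8}, add states in Sat(safe) with every successor in Z. Z1 = {n0, n1, n2, n3, n6, n7, n8, n9}; fixed.
Sat(A[safe U ¬start]) = {n0, n1, n2, n3, n6, n7, n8, n9}
EG A[safe U ¬start]: greatest fixpoint, start Z0 = {n0, n1, n2, n3, n6, n7, n8, n9}, keep only states in Sat with some successor in Z. Z1 = {n0, n1, n3, n6, n7, n8, n9}; fixed.
Sat(EG A[safe U ¬start]) = {n0, n1, n3, n6, n7, n8, n9}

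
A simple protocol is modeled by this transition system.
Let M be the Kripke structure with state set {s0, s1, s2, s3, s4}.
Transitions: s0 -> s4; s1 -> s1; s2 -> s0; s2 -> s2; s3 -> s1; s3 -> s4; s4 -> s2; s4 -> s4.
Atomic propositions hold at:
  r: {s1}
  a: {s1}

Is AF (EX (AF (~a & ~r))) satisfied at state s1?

No

Sat(~a) = {s0, s2, s3, s4}
Sat(~r) = {s0, s2, s3, s4}
Sat(~a & ~r) = {s0, s2, s3, s4}
AF (~a & ~r): least fixpoint, start Z0 = {s0, s2, s3, s4}, add states with every successor in Z. Already a fixed point.
Sat(AF (~a & ~r)) = {s0, s2, s3, s4}
Sat(EX (AF (~a & ~r))) = {s : some successor in {s0, s2, s3, s4}} = {s0, s2, s3, s4}
AF (EX (AF (~a & ~r))): least fixpoint, start Z0 = {s0, s2, s3, s4}, add states with every successor in Z. Already a fixed point.
Sat(AF (EX (AF (~a & ~r)))) = {s0, s2, s3, s4}
s1 ∉ Sat(AF (EX (AF (~a & ~r)))) = {s0, s2, s3, s4}, so the formula does not hold at s1.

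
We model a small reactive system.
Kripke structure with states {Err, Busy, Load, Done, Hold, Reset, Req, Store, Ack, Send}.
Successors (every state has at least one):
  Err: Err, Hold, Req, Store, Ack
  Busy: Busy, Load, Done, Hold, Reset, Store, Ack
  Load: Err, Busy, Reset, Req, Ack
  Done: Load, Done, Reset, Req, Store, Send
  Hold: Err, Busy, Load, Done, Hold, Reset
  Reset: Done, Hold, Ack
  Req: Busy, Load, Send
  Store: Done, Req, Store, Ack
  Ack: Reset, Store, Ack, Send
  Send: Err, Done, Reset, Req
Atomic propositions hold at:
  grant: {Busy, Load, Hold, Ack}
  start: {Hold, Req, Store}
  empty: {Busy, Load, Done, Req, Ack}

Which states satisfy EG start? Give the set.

{Hold, Store}

EG start: greatest fixpoint, start Z0 = {Hold, Req, Store}, keep only states in Sat with some successor in Z. Z1 = {Hold, Store}; fixed.
Sat(EG start) = {Hold, Store}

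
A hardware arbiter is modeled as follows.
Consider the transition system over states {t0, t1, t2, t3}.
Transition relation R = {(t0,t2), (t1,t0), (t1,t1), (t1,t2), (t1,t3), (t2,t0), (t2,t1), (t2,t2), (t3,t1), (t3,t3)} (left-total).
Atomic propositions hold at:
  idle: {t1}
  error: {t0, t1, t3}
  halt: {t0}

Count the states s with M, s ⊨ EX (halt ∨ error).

3

Sat(halt ∨ error) = {t0, t1, t3}
Sat(EX (halt ∨ error)) = {s : some successor in {t0, t1, t3}} = {t1, t2, t3}
|Sat(EX (halt ∨ error))| = |{t1, t2, t3}| = 3.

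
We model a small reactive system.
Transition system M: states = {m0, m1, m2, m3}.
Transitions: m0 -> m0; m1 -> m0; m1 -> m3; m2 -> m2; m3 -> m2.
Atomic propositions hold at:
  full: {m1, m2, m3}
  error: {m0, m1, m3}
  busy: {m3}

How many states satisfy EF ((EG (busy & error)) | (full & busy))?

2

Sat(busy & error) = {m3}
EG (busy & error): greatest fixpoint, start Z0 = {m3}, keep only states in Sat with some successor in Z. Z1 = ∅; fixed.
Sat(EG (busy & error)) = ∅
Sat(full & busy) = {m3}
Sat((EG (busy & error)) | (full & busy)) = {m3}
EF ((EG (busy & error)) | (full & busy)): least fixpoint, start Z0 = {m3}, add states with some successor in Z. Z1 = {m1, m3}; fixed.
Sat(EF ((EG (busy & error)) | (full & busy))) = {m1, m3}
|Sat(EF ((EG (busy & error)) | (full & busy)))| = |{m1, m3}| = 2.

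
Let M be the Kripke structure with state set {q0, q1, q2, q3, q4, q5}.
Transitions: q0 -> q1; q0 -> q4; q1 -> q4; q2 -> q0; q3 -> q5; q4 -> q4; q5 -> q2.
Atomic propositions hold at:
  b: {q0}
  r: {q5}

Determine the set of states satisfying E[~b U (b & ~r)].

Sat(~b) = {q1, q2, q3, q4, q5}
Sat(~r) = {q0, q1, q2, q3, q4}
Sat(b & ~r) = {q0}
E[~b U (b & ~r)]: least fixpoint, start Z0 = Sat((b & ~r)) = {q0}, add states in Sat(~b) with some successor in Z. Z1 = {q0, q2}; Z2 = {q0, q2, q5}; Z3 = {q0, q2, q3, q5}; fixed.
Sat(E[~b U (b & ~r)]) = {q0, q2, q3, q5}

{q0, q2, q3, q5}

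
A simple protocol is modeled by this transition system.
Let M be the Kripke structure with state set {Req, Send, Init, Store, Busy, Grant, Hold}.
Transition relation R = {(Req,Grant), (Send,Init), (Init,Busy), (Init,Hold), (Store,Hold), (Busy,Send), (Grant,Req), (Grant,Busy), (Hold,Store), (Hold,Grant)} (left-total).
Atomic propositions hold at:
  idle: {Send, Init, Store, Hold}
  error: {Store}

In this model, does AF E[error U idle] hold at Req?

E[error U idle]: least fixpoint, start Z0 = Sat(idle) = {Send, Init, Store, Hold}, add states in Sat(error) with some successor in Z. Already a fixed point.
Sat(E[error U idle]) = {Send, Init, Store, Hold}
AF E[error U idle]: least fixpoint, start Z0 = {Send, Init, Store, Hold}, add states with every successor in Z. Z1 = {Send, Init, Store, Busy, Hold}; fixed.
Sat(AF E[error U idle]) = {Send, Init, Store, Busy, Hold}
Req ∉ Sat(AF E[error U idle]) = {Send, Init, Store, Busy, Hold}, so the formula does not hold at Req.

No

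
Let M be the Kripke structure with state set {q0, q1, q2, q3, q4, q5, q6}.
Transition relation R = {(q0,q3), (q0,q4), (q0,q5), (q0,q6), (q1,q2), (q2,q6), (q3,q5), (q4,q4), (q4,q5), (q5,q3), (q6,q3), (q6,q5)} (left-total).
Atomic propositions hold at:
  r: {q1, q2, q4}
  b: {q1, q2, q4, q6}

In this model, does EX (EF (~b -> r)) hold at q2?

Yes

Sat(~b) = {q0, q3, q5}
Sat(~b -> r) = {q1, q2, q4, q6}
EF (~b -> r): least fixpoint, start Z0 = {q1, q2, q4, q6}, add states with some successor in Z. Z1 = {q0, q1, q2, q4, q6}; fixed.
Sat(EF (~b -> r)) = {q0, q1, q2, q4, q6}
Sat(EX (EF (~b -> r))) = {s : some successor in {q0, q1, q2, q4, q6}} = {q0, q1, q2, q4}
q2 ∈ Sat(EX (EF (~b -> r))) = {q0, q1, q2, q4}, so the formula holds at q2.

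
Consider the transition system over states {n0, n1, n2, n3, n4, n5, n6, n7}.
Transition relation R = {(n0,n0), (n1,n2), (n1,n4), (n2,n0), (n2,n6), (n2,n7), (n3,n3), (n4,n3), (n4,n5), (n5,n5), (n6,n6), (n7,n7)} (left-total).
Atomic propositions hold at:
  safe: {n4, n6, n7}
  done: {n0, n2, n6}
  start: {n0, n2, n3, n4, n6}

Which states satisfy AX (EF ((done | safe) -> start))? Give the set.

Sat(done | safe) = {n0, n2, n4, n6, n7}
Sat((done | safe) -> start) = {n0, n1, n2, n3, n4, n5, n6}
EF ((done | safe) -> start): least fixpoint, start Z0 = {n0, n1, n2, n3, n4, n5, n6}, add states with some successor in Z. Already a fixed point.
Sat(EF ((done | safe) -> start)) = {n0, n1, n2, n3, n4, n5, n6}
Sat(AX (EF ((done | safe) -> start))) = {s : every successor in {n0, n1, n2, n3, n4, n5, n6}} = {n0, n1, n3, n4, n5, n6}

{n0, n1, n3, n4, n5, n6}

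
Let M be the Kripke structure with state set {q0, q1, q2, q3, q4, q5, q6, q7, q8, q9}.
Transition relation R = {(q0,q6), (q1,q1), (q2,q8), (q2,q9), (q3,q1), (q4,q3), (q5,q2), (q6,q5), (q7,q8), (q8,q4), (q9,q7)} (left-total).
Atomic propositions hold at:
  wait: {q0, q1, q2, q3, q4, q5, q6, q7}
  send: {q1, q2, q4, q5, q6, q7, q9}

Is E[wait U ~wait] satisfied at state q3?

No

Sat(~wait) = {q8, q9}
E[wait U ~wait]: least fixpoint, start Z0 = Sat(~wait) = {q8, q9}, add states in Sat(wait) with some successor in Z. Z1 = {q2, q7, q8, q9}; Z2 = {q2, q5, q7, q8, q9}; Z3 = {q2, q5, q6, q7, q8, q9}; Z4 = {q0, q2, q5, q6, q7, q8, q9}; fixed.
Sat(E[wait U ~wait]) = {q0, q2, q5, q6, q7, q8, q9}
q3 ∉ Sat(E[wait U ~wait]) = {q0, q2, q5, q6, q7, q8, q9}, so the formula does not hold at q3.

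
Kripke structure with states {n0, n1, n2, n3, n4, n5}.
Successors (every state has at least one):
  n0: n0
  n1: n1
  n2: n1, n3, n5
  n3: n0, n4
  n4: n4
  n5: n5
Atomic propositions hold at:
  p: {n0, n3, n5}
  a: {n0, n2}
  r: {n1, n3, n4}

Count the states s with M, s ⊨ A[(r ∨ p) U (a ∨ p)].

Sat(r ∨ p) = {n0, n1, n3, n4, n5}
Sat(a ∨ p) = {n0, n2, n3, n5}
A[(r ∨ p) U (a ∨ p)]: least fixpoint, start Z0 = Sat((a ∨ p)) = {n0, n2, n3, n5}, add states in Sat(r ∨ p) with every successor in Z. Already a fixed point.
Sat(A[(r ∨ p) U (a ∨ p)]) = {n0, n2, n3, n5}
|Sat(A[(r ∨ p) U (a ∨ p)])| = |{n0, n2, n3, n5}| = 4.

4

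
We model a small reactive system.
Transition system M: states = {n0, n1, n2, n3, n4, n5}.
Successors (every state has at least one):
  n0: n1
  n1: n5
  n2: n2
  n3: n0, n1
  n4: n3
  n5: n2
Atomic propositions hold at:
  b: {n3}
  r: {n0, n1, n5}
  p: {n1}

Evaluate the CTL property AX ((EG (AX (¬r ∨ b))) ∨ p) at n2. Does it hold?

Yes

Sat(¬r) = {n2, n3, n4}
Sat(¬r ∨ b) = {n2, n3, n4}
Sat(AX (¬r ∨ b)) = {s : every successor in {n2, n3, n4}} = {n2, n4, n5}
EG (AX (¬r ∨ b)): greatest fixpoint, start Z0 = {n2, n4, n5}, keep only states in Sat with some successor in Z. Z1 = {n2, n5}; fixed.
Sat(EG (AX (¬r ∨ b))) = {n2, n5}
Sat((EG (AX (¬r ∨ b))) ∨ p) = {n1, n2, n5}
Sat(AX ((EG (AX (¬r ∨ b))) ∨ p)) = {s : every successor in {n1, n2, n5}} = {n0, n1, n2, n5}
n2 ∈ Sat(AX ((EG (AX (¬r ∨ b))) ∨ p)) = {n0, n1, n2, n5}, so the formula holds at n2.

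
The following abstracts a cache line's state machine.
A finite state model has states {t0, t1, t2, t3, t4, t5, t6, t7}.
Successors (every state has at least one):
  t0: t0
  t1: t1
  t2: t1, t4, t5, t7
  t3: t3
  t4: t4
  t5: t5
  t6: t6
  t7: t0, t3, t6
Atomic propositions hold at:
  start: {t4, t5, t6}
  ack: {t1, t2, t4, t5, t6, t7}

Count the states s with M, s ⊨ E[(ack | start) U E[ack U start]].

5

Sat(ack | start) = {t1, t2, t4, t5, t6, t7}
E[ack U start]: least fixpoint, start Z0 = Sat(start) = {t4, t5, t6}, add states in Sat(ack) with some successor in Z. Z1 = {t2, t4, t5, t6, t7}; fixed.
Sat(E[ack U start]) = {t2, t4, t5, t6, t7}
E[(ack | start) U E[ack U start]]: least fixpoint, start Z0 = Sat(E[ack U start]) = {t2, t4, t5, t6, t7}, add states in Sat(ack | start) with some successor in Z. Already a fixed point.
Sat(E[(ack | start) U E[ack U start]]) = {t2, t4, t5, t6, t7}
|Sat(E[(ack | start) U E[ack U start]])| = |{t2, t4, t5, t6, t7}| = 5.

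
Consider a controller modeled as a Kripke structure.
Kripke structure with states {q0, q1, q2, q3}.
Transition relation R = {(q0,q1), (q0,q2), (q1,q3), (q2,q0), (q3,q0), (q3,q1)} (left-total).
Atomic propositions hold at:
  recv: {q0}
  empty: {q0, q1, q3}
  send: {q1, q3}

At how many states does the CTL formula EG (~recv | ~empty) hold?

2

Sat(~recv) = {q1, q2, q3}
Sat(~empty) = {q2}
Sat(~recv | ~empty) = {q1, q2, q3}
EG (~recv | ~empty): greatest fixpoint, start Z0 = {q1, q2, q3}, keep only states in Sat with some successor in Z. Z1 = {q1, q3}; fixed.
Sat(EG (~recv | ~empty)) = {q1, q3}
|Sat(EG (~recv | ~empty))| = |{q1, q3}| = 2.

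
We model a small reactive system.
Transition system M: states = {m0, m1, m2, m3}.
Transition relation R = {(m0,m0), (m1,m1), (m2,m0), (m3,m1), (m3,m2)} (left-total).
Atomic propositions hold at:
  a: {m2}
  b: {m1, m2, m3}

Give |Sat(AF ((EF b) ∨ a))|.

EF b: least fixpoint, start Z0 = {m1, m2, m3}, add states with some successor in Z. Already a fixed point.
Sat(EF b) = {m1, m2, m3}
Sat((EF b) ∨ a) = {m1, m2, m3}
AF ((EF b) ∨ a): least fixpoint, start Z0 = {m1, m2, m3}, add states with every successor in Z. Already a fixed point.
Sat(AF ((EF b) ∨ a)) = {m1, m2, m3}
|Sat(AF ((EF b) ∨ a))| = |{m1, m2, m3}| = 3.

3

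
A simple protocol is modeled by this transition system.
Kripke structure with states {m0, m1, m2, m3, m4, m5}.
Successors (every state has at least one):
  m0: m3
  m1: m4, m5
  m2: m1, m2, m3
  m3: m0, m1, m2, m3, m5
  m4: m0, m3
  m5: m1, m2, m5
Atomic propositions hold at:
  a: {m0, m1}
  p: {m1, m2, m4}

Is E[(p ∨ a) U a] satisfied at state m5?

No

Sat(p ∨ a) = {m0, m1, m2, m4}
E[(p ∨ a) U a]: least fixpoint, start Z0 = Sat(a) = {m0, m1}, add states in Sat(p ∨ a) with some successor in Z. Z1 = {m0, m1, m2, m4}; fixed.
Sat(E[(p ∨ a) U a]) = {m0, m1, m2, m4}
m5 ∉ Sat(E[(p ∨ a) U a]) = {m0, m1, m2, m4}, so the formula does not hold at m5.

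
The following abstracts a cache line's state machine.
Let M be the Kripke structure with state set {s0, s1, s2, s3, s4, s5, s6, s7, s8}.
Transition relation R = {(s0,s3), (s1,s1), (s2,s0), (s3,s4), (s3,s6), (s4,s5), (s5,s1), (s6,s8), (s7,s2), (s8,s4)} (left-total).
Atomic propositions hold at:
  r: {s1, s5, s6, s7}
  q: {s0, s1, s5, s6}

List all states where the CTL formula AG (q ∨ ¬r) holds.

Sat(¬r) = {s0, s2, s3, s4, s8}
Sat(q ∨ ¬r) = {s0, s1, s2, s3, s4, s5, s6, s8}
AG (q ∨ ¬r): greatest fixpoint, start Z0 = {s0, s1, s2, s3, s4, s5, s6, s8}, keep only states in Sat with every successor in Z. Already a fixed point.
Sat(AG (q ∨ ¬r)) = {s0, s1, s2, s3, s4, s5, s6, s8}

{s0, s1, s2, s3, s4, s5, s6, s8}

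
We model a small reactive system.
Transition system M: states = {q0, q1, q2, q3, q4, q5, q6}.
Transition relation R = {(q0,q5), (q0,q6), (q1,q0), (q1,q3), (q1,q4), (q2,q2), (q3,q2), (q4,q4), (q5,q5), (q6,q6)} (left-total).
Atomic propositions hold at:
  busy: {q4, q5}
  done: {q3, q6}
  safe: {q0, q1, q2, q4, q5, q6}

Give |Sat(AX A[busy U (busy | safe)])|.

Sat(busy | safe) = {q0, q1, q2, q4, q5, q6}
A[busy U (busy | safe)]: least fixpoint, start Z0 = Sat((busy | safe)) = {q0, q1, q2, q4, q5, q6}, add states in Sat(busy) with every successor in Z. Already a fixed point.
Sat(A[busy U (busy | safe)]) = {q0, q1, q2, q4, q5, q6}
Sat(AX A[busy U (busy | safe)]) = {s : every successor in {q0, q1, q2, q4, q5, q6}} = {q0, q2, q3, q4, q5, q6}
|Sat(AX A[busy U (busy | safe)])| = |{q0, q2, q3, q4, q5, q6}| = 6.

6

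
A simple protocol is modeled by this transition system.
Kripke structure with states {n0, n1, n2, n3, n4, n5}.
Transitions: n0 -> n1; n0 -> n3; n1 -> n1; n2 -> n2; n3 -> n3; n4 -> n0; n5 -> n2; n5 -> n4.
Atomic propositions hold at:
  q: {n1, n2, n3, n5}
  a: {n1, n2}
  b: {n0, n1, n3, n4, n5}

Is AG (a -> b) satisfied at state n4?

Yes

Sat(a -> b) = {n0, n1, n3, n4, n5}
AG (a -> b): greatest fixpoint, start Z0 = {n0, n1, n3, n4, n5}, keep only states in Sat with every successor in Z. Z1 = {n0, n1, n3, n4}; fixed.
Sat(AG (a -> b)) = {n0, n1, n3, n4}
n4 ∈ Sat(AG (a -> b)) = {n0, n1, n3, n4}, so the formula holds at n4.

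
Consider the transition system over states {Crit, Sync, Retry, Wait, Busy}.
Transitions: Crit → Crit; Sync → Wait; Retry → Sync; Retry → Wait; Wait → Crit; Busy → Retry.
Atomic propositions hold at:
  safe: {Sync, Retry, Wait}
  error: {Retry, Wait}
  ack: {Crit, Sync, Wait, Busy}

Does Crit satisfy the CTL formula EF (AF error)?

No

AF error: least fixpoint, start Z0 = {Retry, Wait}, add states with every successor in Z. Z1 = {Sync, Retry, Wait, Busy}; fixed.
Sat(AF error) = {Sync, Retry, Wait, Busy}
EF (AF error): least fixpoint, start Z0 = {Sync, Retry, Wait, Busy}, add states with some successor in Z. Already a fixed point.
Sat(EF (AF error)) = {Sync, Retry, Wait, Busy}
Crit ∉ Sat(EF (AF error)) = {Sync, Retry, Wait, Busy}, so the formula does not hold at Crit.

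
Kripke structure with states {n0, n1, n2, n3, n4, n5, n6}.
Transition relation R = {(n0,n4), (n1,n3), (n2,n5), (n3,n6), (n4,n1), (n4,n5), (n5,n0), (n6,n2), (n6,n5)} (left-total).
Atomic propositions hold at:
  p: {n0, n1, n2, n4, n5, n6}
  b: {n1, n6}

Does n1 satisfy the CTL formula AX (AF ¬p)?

Yes

Sat(¬p) = {n3}
AF ¬p: least fixpoint, start Z0 = {n3}, add states with every successor in Z. Z1 = {n1, n3}; fixed.
Sat(AF ¬p) = {n1, n3}
Sat(AX (AF ¬p)) = {s : every successor in {n1, n3}} = {n1}
n1 ∈ Sat(AX (AF ¬p)) = {n1}, so the formula holds at n1.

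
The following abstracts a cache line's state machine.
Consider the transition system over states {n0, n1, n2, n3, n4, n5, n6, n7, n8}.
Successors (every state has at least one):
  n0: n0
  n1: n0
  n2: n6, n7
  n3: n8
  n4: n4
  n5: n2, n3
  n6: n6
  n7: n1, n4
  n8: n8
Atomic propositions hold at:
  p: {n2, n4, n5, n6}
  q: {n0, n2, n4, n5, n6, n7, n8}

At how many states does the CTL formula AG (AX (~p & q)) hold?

4

Sat(~p) = {n0, n1, n3, n7, n8}
Sat(~p & q) = {n0, n7, n8}
Sat(AX (~p & q)) = {s : every successor in {n0, n7, n8}} = {n0, n1, n3, n8}
AG (AX (~p & q)): greatest fixpoint, start Z0 = {n0, n1, n3, n8}, keep only states in Sat with every successor in Z. Already a fixed point.
Sat(AG (AX (~p & q))) = {n0, n1, n3, n8}
|Sat(AG (AX (~p & q)))| = |{n0, n1, n3, n8}| = 4.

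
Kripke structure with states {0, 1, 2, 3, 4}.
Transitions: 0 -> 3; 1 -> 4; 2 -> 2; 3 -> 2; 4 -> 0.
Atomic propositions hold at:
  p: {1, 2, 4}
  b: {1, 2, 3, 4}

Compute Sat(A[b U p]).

{1, 2, 3, 4}

A[b U p]: least fixpoint, start Z0 = Sat(p) = {1, 2, 4}, add states in Sat(b) with every successor in Z. Z1 = {1, 2, 3, 4}; fixed.
Sat(A[b U p]) = {1, 2, 3, 4}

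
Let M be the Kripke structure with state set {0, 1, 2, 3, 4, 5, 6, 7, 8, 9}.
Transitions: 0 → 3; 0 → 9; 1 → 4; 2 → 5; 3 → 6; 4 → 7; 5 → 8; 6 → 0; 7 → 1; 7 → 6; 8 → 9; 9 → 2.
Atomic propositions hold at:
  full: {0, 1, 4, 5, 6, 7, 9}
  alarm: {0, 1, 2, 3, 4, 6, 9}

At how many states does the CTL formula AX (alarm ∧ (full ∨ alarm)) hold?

7

Sat(full ∨ alarm) = {0, 1, 2, 3, 4, 5, 6, 7, 9}
Sat(alarm ∧ (full ∨ alarm)) = {0, 1, 2, 3, 4, 6, 9}
Sat(AX (alarm ∧ (full ∨ alarm))) = {s : every successor in {0, 1, 2, 3, 4, 6, 9}} = {0, 1, 3, 6, 7, 8, 9}
|Sat(AX (alarm ∧ (full ∨ alarm)))| = |{0, 1, 3, 6, 7, 8, 9}| = 7.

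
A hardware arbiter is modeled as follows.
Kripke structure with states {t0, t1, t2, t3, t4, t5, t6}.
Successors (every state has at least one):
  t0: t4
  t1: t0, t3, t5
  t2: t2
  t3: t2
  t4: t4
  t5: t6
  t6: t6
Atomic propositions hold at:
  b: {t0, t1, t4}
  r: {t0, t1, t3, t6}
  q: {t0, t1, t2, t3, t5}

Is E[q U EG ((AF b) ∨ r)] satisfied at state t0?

AF b: least fixpoint, start Z0 = {t0, t1, t4}, add states with every successor in Z. Already a fixed point.
Sat(AF b) = {t0, t1, t4}
Sat((AF b) ∨ r) = {t0, t1, t3, t4, t6}
EG ((AF b) ∨ r): greatest fixpoint, start Z0 = {t0, t1, t3, t4, t6}, keep only states in Sat with some successor in Z. Z1 = {t0, t1, t4, t6}; fixed.
Sat(EG ((AF b) ∨ r)) = {t0, t1, t4, t6}
E[q U EG ((AF b) ∨ r)]: least fixpoint, start Z0 = Sat(EG ((AF b) ∨ r)) = {t0, t1, t4, t6}, add states in Sat(q) with some successor in Z. Z1 = {t0, t1, t4, t5, t6}; fixed.
Sat(E[q U EG ((AF b) ∨ r)]) = {t0, t1, t4, t5, t6}
t0 ∈ Sat(E[q U EG ((AF b) ∨ r)]) = {t0, t1, t4, t5, t6}, so the formula holds at t0.

Yes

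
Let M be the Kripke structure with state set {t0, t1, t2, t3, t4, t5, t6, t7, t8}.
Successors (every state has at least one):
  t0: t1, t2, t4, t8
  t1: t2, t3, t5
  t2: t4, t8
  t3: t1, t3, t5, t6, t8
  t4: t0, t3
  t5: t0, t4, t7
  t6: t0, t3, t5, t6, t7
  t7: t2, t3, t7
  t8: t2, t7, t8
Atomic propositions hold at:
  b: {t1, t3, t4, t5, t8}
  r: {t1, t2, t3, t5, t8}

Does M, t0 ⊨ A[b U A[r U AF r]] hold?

AF r: least fixpoint, start Z0 = {t1, t2, t3, t5, t8}, add states with every successor in Z. Already a fixed point.
Sat(AF r) = {t1, t2, t3, t5, t8}
A[r U AF r]: least fixpoint, start Z0 = Sat(AF r) = {t1, t2, t3, t5, t8}, add states in Sat(r) with every successor in Z. Already a fixed point.
Sat(A[r U AF r]) = {t1, t2, t3, t5, t8}
A[b U A[r U AF r]]: least fixpoint, start Z0 = Sat(A[r U AF r]) = {t1, t2, t3, t5, t8}, add states in Sat(b) with every successor in Z. Already a fixed point.
Sat(A[b U A[r U AF r]]) = {t1, t2, t3, t5, t8}
t0 ∉ Sat(A[b U A[r U AF r]]) = {t1, t2, t3, t5, t8}, so the formula does not hold at t0.

No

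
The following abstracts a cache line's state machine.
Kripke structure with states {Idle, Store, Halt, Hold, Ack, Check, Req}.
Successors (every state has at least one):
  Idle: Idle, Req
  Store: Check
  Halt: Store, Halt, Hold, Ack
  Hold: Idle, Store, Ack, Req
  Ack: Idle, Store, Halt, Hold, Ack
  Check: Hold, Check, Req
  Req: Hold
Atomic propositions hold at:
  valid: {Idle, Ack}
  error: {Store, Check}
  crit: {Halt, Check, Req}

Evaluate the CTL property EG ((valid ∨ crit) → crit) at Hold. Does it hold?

Sat(valid ∨ crit) = {Idle, Halt, Ack, Check, Req}
Sat((valid ∨ crit) → crit) = {Store, Halt, Hold, Check, Req}
EG ((valid ∨ crit) → crit): greatest fixpoint, start Z0 = {Store, Halt, Hold, Check, Req}, keep only states in Sat with some successor in Z. Already a fixed point.
Sat(EG ((valid ∨ crit) → crit)) = {Store, Halt, Hold, Check, Req}
Hold ∈ Sat(EG ((valid ∨ crit) → crit)) = {Store, Halt, Hold, Check, Req}, so the formula holds at Hold.

Yes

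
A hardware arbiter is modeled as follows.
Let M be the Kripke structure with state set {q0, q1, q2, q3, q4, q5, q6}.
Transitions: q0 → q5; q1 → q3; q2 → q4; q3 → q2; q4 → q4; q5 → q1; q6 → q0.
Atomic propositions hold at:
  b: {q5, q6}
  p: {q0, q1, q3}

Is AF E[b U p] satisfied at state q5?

Yes

E[b U p]: least fixpoint, start Z0 = Sat(p) = {q0, q1, q3}, add states in Sat(b) with some successor in Z. Z1 = {q0, q1, q3, q5, q6}; fixed.
Sat(E[b U p]) = {q0, q1, q3, q5, q6}
AF E[b U p]: least fixpoint, start Z0 = {q0, q1, q3, q5, q6}, add states with every successor in Z. Already a fixed point.
Sat(AF E[b U p]) = {q0, q1, q3, q5, q6}
q5 ∈ Sat(AF E[b U p]) = {q0, q1, q3, q5, q6}, so the formula holds at q5.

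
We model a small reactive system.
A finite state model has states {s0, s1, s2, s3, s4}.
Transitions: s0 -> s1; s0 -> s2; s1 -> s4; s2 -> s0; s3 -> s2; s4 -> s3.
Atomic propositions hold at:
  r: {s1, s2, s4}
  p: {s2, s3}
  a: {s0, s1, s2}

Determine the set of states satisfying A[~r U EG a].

Sat(~r) = {s0, s3}
EG a: greatest fixpoint, start Z0 = {s0, s1, s2}, keep only states in Sat with some successor in Z. Z1 = {s0, s2}; fixed.
Sat(EG a) = {s0, s2}
A[~r U EG a]: least fixpoint, start Z0 = Sat(EG a) = {s0, s2}, add states in Sat(~r) with every successor in Z. Z1 = {s0, s2, s3}; fixed.
Sat(A[~r U EG a]) = {s0, s2, s3}

{s0, s2, s3}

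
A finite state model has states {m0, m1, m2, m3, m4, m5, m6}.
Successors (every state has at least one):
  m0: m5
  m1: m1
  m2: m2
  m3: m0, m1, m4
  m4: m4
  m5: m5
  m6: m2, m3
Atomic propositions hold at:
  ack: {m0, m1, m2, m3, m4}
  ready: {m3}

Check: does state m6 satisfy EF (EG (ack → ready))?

Yes

Sat(ack → ready) = {m3, m5, m6}
EG (ack → ready): greatest fixpoint, start Z0 = {m3, m5, m6}, keep only states in Sat with some successor in Z. Z1 = {m5, m6}; Z2 = {m5}; fixed.
Sat(EG (ack → ready)) = {m5}
EF (EG (ack → ready)): least fixpoint, start Z0 = {m5}, add states with some successor in Z. Z1 = {m0, m5}; Z2 = {m0, m3, m5}; Z3 = {m0, m3, m5, m6}; fixed.
Sat(EF (EG (ack → ready))) = {m0, m3, m5, m6}
m6 ∈ Sat(EF (EG (ack → ready))) = {m0, m3, m5, m6}, so the formula holds at m6.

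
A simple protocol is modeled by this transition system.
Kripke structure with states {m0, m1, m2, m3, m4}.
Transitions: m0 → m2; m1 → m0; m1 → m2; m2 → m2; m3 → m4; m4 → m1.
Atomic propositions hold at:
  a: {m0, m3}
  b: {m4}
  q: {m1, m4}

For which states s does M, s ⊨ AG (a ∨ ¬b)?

Sat(¬b) = {m0, m1, m2, m3}
Sat(a ∨ ¬b) = {m0, m1, m2, m3}
AG (a ∨ ¬b): greatest fixpoint, start Z0 = {m0, m1, m2, m3}, keep only states in Sat with every successor in Z. Z1 = {m0, m1, m2}; fixed.
Sat(AG (a ∨ ¬b)) = {m0, m1, m2}

{m0, m1, m2}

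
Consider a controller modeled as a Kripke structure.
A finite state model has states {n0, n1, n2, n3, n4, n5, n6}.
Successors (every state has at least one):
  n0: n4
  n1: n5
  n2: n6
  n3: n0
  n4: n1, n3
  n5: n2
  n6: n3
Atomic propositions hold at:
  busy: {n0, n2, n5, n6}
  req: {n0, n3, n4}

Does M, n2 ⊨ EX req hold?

Sat(EX req) = {s : some successor in {n0, n3, n4}} = {n0, n3, n4, n6}
n2 ∉ Sat(EX req) = {n0, n3, n4, n6}, so the formula does not hold at n2.

No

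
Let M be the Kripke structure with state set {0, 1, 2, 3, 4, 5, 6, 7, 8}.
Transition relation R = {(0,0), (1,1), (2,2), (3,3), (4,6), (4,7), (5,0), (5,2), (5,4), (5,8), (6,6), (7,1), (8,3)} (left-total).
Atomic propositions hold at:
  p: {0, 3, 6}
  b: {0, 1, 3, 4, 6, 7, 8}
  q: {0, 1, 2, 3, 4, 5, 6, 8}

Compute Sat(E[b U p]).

{0, 3, 4, 6, 8}

E[b U p]: least fixpoint, start Z0 = Sat(p) = {0, 3, 6}, add states in Sat(b) with some successor in Z. Z1 = {0, 3, 4, 6, 8}; fixed.
Sat(E[b U p]) = {0, 3, 4, 6, 8}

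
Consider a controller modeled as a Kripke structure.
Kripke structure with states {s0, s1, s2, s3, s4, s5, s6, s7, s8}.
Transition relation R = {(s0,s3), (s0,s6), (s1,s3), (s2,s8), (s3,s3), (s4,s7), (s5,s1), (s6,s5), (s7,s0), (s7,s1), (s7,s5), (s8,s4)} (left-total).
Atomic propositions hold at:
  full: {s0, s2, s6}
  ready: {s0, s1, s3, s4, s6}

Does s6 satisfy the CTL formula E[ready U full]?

Yes

E[ready U full]: least fixpoint, start Z0 = Sat(full) = {s0, s2, s6}, add states in Sat(ready) with some successor in Z. Already a fixed point.
Sat(E[ready U full]) = {s0, s2, s6}
s6 ∈ Sat(E[ready U full]) = {s0, s2, s6}, so the formula holds at s6.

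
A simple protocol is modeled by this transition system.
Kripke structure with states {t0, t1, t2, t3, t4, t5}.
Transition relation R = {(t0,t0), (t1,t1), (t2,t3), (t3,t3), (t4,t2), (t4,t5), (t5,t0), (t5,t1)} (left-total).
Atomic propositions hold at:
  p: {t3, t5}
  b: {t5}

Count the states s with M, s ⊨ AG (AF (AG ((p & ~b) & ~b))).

Sat(~b) = {t0, t1, t2, t3, t4}
Sat(p & ~b) = {t3}
Sat((p & ~b) & ~b) = {t3}
AG ((p & ~b) & ~b): greatest fixpoint, start Z0 = {t3}, keep only states in Sat with every successor in Z. Already a fixed point.
Sat(AG ((p & ~b) & ~b)) = {t3}
AF (AG ((p & ~b) & ~b)): least fixpoint, start Z0 = {t3}, add states with every successor in Z. Z1 = {t2, t3}; fixed.
Sat(AF (AG ((p & ~b) & ~b))) = {t2, t3}
AG (AF (AG ((p & ~b) & ~b))): greatest fixpoint, start Z0 = {t2, t3}, keep only states in Sat with every successor in Z. Already a fixed point.
Sat(AG (AF (AG ((p & ~b) & ~b)))) = {t2, t3}
|Sat(AG (AF (AG ((p & ~b) & ~b))))| = |{t2, t3}| = 2.

2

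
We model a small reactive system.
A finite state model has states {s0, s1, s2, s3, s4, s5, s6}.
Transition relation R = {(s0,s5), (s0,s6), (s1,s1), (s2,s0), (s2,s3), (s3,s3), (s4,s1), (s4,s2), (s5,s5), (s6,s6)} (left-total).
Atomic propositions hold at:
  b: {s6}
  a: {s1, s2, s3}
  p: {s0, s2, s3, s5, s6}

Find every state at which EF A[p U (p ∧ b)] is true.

Sat(p ∧ b) = {s6}
A[p U (p ∧ b)]: least fixpoint, start Z0 = Sat((p ∧ b)) = {s6}, add states in Sat(p) with every successor in Z. Already a fixed point.
Sat(A[p U (p ∧ b)]) = {s6}
EF A[p U (p ∧ b)]: least fixpoint, start Z0 = {s6}, add states with some successor in Z. Z1 = {s0, s6}; Z2 = {s0, s2, s6}; Z3 = {s0, s2, s4, s6}; fixed.
Sat(EF A[p U (p ∧ b)]) = {s0, s2, s4, s6}

{s0, s2, s4, s6}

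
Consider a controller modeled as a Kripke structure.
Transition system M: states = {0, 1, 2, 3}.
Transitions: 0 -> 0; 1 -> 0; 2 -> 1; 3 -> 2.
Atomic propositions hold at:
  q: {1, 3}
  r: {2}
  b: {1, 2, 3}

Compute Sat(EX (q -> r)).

Sat(q -> r) = {0, 2}
Sat(EX (q -> r)) = {s : some successor in {0, 2}} = {0, 1, 3}

{0, 1, 3}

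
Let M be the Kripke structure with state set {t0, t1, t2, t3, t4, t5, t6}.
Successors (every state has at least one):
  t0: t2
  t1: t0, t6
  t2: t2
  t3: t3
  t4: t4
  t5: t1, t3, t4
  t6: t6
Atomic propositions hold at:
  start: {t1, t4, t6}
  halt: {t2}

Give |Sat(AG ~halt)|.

3

Sat(~halt) = {t0, t1, t3, t4, t5, t6}
AG ~halt: greatest fixpoint, start Z0 = {t0, t1, t3, t4, t5, t6}, keep only states in Sat with every successor in Z. Z1 = {t1, t3, t4, t5, t6}; Z2 = {t3, t4, t5, t6}; Z3 = {t3, t4, t6}; fixed.
Sat(AG ~halt) = {t3, t4, t6}
|Sat(AG ~halt)| = |{t3, t4, t6}| = 3.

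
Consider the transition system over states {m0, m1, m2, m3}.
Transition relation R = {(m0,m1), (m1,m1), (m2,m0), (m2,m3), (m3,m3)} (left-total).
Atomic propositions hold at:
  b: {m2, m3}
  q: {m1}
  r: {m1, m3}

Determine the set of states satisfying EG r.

{m1, m3}

EG r: greatest fixpoint, start Z0 = {m1, m3}, keep only states in Sat with some successor in Z. Already a fixed point.
Sat(EG r) = {m1, m3}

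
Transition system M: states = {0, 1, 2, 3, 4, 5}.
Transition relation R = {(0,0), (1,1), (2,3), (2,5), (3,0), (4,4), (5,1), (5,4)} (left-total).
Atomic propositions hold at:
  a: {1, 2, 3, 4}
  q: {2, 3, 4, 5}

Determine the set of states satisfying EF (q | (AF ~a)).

{0, 2, 3, 4, 5}

Sat(~a) = {0, 5}
AF ~a: least fixpoint, start Z0 = {0, 5}, add states with every successor in Z. Z1 = {0, 3, 5}; Z2 = {0, 2, 3, 5}; fixed.
Sat(AF ~a) = {0, 2, 3, 5}
Sat(q | (AF ~a)) = {0, 2, 3, 4, 5}
EF (q | (AF ~a)): least fixpoint, start Z0 = {0, 2, 3, 4, 5}, add states with some successor in Z. Already a fixed point.
Sat(EF (q | (AF ~a))) = {0, 2, 3, 4, 5}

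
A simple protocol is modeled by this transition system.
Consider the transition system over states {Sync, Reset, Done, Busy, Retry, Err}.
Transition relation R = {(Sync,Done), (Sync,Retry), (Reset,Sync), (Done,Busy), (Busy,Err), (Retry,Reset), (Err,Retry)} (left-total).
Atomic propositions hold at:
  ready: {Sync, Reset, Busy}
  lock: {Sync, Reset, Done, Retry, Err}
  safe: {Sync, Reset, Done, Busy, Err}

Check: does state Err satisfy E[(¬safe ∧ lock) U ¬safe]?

Sat(¬safe) = {Retry}
Sat(¬safe ∧ lock) = {Retry}
E[(¬safe ∧ lock) U ¬safe]: least fixpoint, start Z0 = Sat(¬safe) = {Retry}, add states in Sat(¬safe ∧ lock) with some successor in Z. Already a fixed point.
Sat(E[(¬safe ∧ lock) U ¬safe]) = {Retry}
Err ∉ Sat(E[(¬safe ∧ lock) U ¬safe]) = {Retry}, so the formula does not hold at Err.

No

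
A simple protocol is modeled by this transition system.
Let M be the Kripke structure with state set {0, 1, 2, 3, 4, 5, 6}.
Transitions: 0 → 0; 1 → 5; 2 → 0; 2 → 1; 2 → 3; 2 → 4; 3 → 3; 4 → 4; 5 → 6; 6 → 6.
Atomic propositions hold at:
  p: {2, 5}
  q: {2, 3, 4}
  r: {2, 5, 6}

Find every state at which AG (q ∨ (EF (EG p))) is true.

EG p: greatest fixpoint, start Z0 = {2, 5}, keep only states in Sat with some successor in Z. Z1 = ∅; fixed.
Sat(EG p) = ∅
EF (EG p): least fixpoint, start Z0 = ∅, add states with some successor in Z. Already a fixed point.
Sat(EF (EG p)) = ∅
Sat(q ∨ (EF (EG p))) = {2, 3, 4}
AG (q ∨ (EF (EG p))): greatest fixpoint, start Z0 = {2, 3, 4}, keep only states in Sat with every successor in Z. Z1 = {3, 4}; fixed.
Sat(AG (q ∨ (EF (EG p)))) = {3, 4}

{3, 4}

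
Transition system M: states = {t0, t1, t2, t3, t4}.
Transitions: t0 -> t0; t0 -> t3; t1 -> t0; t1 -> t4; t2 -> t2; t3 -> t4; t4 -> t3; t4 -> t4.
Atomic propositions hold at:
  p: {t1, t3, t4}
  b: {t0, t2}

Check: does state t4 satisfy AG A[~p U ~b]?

Yes

Sat(~p) = {t0, t2}
Sat(~b) = {t1, t3, t4}
A[~p U ~b]: least fixpoint, start Z0 = Sat(~b) = {t1, t3, t4}, add states in Sat(~p) with every successor in Z. Already a fixed point.
Sat(A[~p U ~b]) = {t1, t3, t4}
AG A[~p U ~b]: greatest fixpoint, start Z0 = {t1, t3, t4}, keep only states in Sat with every successor in Z. Z1 = {t3, t4}; fixed.
Sat(AG A[~p U ~b]) = {t3, t4}
t4 ∈ Sat(AG A[~p U ~b]) = {t3, t4}, so the formula holds at t4.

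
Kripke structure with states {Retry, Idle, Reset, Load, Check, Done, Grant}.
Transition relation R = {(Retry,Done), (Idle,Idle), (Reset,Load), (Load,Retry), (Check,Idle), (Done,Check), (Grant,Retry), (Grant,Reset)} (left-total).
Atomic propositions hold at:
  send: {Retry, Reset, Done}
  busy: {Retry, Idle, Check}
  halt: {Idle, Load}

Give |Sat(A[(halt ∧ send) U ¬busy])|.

Sat(halt ∧ send) = ∅
Sat(¬busy) = {Reset, Load, Done, Grant}
A[(halt ∧ send) U ¬busy]: least fixpoint, start Z0 = Sat(¬busy) = {Reset, Load, Done, Grant}, add states in Sat(halt ∧ send) with every successor in Z. Already a fixed point.
Sat(A[(halt ∧ send) U ¬busy]) = {Reset, Load, Done, Grant}
|Sat(A[(halt ∧ send) U ¬busy])| = |{Reset, Load, Done, Grant}| = 4.

4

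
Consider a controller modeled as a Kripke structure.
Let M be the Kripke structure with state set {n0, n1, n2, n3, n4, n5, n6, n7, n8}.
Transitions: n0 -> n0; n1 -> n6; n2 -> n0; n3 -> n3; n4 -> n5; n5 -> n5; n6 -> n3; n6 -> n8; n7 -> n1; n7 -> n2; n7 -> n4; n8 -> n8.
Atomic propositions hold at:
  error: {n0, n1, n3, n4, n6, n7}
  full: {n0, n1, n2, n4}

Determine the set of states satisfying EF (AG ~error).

{n1, n4, n5, n6, n7, n8}

Sat(~error) = {n2, n5, n8}
AG ~error: greatest fixpoint, start Z0 = {n2, n5, n8}, keep only states in Sat with every successor in Z. Z1 = {n5, n8}; fixed.
Sat(AG ~error) = {n5, n8}
EF (AG ~error): least fixpoint, start Z0 = {n5, n8}, add states with some successor in Z. Z1 = {n4, n5, n6, n8}; Z2 = {n1, n4, n5, n6, n7, n8}; fixed.
Sat(EF (AG ~error)) = {n1, n4, n5, n6, n7, n8}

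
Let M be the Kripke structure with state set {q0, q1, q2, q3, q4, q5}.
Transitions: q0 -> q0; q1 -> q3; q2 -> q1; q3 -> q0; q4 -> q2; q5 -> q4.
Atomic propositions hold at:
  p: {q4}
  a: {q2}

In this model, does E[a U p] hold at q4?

Yes

E[a U p]: least fixpoint, start Z0 = Sat(p) = {q4}, add states in Sat(a) with some successor in Z. Already a fixed point.
Sat(E[a U p]) = {q4}
q4 ∈ Sat(E[a U p]) = {q4}, so the formula holds at q4.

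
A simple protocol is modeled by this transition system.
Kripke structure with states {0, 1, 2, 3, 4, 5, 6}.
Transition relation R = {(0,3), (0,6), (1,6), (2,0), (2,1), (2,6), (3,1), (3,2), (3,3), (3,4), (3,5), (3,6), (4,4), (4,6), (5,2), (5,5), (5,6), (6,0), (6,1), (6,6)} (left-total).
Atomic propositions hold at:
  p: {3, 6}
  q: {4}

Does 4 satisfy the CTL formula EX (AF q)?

Yes

AF q: least fixpoint, start Z0 = {4}, add states with every successor in Z. Already a fixed point.
Sat(AF q) = {4}
Sat(EX (AF q)) = {s : some successor in {4}} = {3, 4}
4 ∈ Sat(EX (AF q)) = {3, 4}, so the formula holds at 4.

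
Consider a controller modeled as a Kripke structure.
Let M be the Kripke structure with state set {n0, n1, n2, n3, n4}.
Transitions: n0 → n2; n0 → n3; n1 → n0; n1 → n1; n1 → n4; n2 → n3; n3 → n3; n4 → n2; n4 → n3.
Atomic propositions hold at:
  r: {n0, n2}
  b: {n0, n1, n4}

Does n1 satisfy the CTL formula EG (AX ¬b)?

No

Sat(¬b) = {n2, n3}
Sat(AX ¬b) = {s : every successor in {n2, n3}} = {n0, n2, n3, n4}
EG (AX ¬b): greatest fixpoint, start Z0 = {n0, n2, n3, n4}, keep only states in Sat with some successor in Z. Already a fixed point.
Sat(EG (AX ¬b)) = {n0, n2, n3, n4}
n1 ∉ Sat(EG (AX ¬b)) = {n0, n2, n3, n4}, so the formula does not hold at n1.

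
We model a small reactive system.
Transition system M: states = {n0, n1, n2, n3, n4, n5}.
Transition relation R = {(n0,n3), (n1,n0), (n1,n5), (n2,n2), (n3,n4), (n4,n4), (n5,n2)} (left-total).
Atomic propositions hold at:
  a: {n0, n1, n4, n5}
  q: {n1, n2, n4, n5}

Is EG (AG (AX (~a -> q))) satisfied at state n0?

Sat(~a) = {n2, n3}
Sat(~a -> q) = {n0, n1, n2, n4, n5}
Sat(AX (~a -> q)) = {s : every successor in {n0, n1, n2, n4, n5}} = {n1, n2, n3, n4, n5}
AG (AX (~a -> q)): greatest fixpoint, start Z0 = {n1, n2, n3, n4, n5}, keep only states in Sat with every successor in Z. Z1 = {n2, n3, n4, n5}; fixed.
Sat(AG (AX (~a -> q))) = {n2, n3, n4, n5}
EG (AG (AX (~a -> q))): greatest fixpoint, start Z0 = {n2, n3, n4, n5}, keep only states in Sat with some successor in Z. Already a fixed point.
Sat(EG (AG (AX (~a -> q)))) = {n2, n3, n4, n5}
n0 ∉ Sat(EG (AG (AX (~a -> q)))) = {n2, n3, n4, n5}, so the formula does not hold at n0.

No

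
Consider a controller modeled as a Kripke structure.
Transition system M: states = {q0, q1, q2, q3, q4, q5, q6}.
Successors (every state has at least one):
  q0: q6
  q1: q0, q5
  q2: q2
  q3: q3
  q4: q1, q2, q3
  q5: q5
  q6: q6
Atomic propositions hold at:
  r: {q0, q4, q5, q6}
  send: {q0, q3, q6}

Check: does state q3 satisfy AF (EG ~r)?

Yes

Sat(~r) = {q1, q2, q3}
EG ~r: greatest fixpoint, start Z0 = {q1, q2, q3}, keep only states in Sat with some successor in Z. Z1 = {q2, q3}; fixed.
Sat(EG ~r) = {q2, q3}
AF (EG ~r): least fixpoint, start Z0 = {q2, q3}, add states with every successor in Z. Already a fixed point.
Sat(AF (EG ~r)) = {q2, q3}
q3 ∈ Sat(AF (EG ~r)) = {q2, q3}, so the formula holds at q3.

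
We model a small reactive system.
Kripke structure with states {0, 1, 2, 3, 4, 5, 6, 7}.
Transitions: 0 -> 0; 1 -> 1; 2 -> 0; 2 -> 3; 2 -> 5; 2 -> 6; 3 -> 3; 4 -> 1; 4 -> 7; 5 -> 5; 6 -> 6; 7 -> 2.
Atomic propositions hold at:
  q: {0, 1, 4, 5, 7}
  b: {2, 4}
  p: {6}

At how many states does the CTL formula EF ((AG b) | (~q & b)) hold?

3

AG b: greatest fixpoint, start Z0 = {2, 4}, keep only states in Sat with every successor in Z. Z1 = ∅; fixed.
Sat(AG b) = ∅
Sat(~q) = {2, 3, 6}
Sat(~q & b) = {2}
Sat((AG b) | (~q & b)) = {2}
EF ((AG b) | (~q & b)): least fixpoint, start Z0 = {2}, add states with some successor in Z. Z1 = {2, 7}; Z2 = {2, 4, 7}; fixed.
Sat(EF ((AG b) | (~q & b))) = {2, 4, 7}
|Sat(EF ((AG b) | (~q & b)))| = |{2, 4, 7}| = 3.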